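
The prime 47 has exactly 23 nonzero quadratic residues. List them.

Square k = 1,…,23 (k and 47−k give the same square):
1²=1, 2²=4, 3²=9, 4²=16, 5²=25, 6²=36, 7²≡2, 8²≡17, 9²≡34, 10²≡6, 11²≡27, 12²≡3, 13²≡28, 14²≡8, 15²≡37, 16²≡21, 17²≡7, 18²≡42, 19²≡32, 20²≡24, 21²≡18, 22²≡14, 23²≡12 (mod 47).
So the quadratic residues mod 47 are {1, 2, 3, 4, 6, 7, 8, 9, 12, 14, 16, 17, 18, 21, 24, 25, 27, 28, 32, 34, 36, 37, 42}.

1,2,3,4,6,7,8,9,12,14,16,17,18,21,24,25,27,28,32,34,36,37,42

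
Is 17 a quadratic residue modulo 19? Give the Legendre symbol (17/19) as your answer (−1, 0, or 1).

Euler's criterion: (17/19) ≡ 17^9 (mod 19).
17^2 ≡ 4 (mod 19)
17^4 ≡ 16 (mod 19)
17^8 ≡ 9 (mod 19)
17^9 = 17^(8+1) ≡ 1 (mod 19).
Result is 1, so (17/19) = 1.

1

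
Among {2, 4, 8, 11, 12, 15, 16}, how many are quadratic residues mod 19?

3

(2/19) = -1 → non-residue.
(4/19) = +1 → QR.
(8/19) = -1 → non-residue.
(11/19) = +1 → QR.
(12/19) = -1 → non-residue.
(15/19) = -1 → non-residue.
(16/19) = +1 → QR.
Total quadratic residues among the 7: 3.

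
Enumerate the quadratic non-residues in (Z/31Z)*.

3 6 11 12 13 15 17 21 22 23 24 26 27 29 30

Square k = 1,…,15 (k and 31−k give the same square):
1²=1, 2²=4, 3²=9, 4²=16, 5²=25, 6²≡5, 7²≡18, 8²≡2, 9²≡19, 10²≡7, 11²≡28, 12²≡20, 13²≡14, 14²≡10, 15²≡8 (mod 31).
The residues are {1, 2, 4, 5, 7, 8, 9, 10, 14, 16, 18, 19, 20, 25, 28}; the non-residues are the remaining 15 nonzero classes.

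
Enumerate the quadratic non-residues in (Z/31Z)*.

Square k = 1,…,15 (k and 31−k give the same square):
1²=1, 2²=4, 3²=9, 4²=16, 5²=25, 6²≡5, 7²≡18, 8²≡2, 9²≡19, 10²≡7, 11²≡28, 12²≡20, 13²≡14, 14²≡10, 15²≡8 (mod 31).
The residues are {1, 2, 4, 5, 7, 8, 9, 10, 14, 16, 18, 19, 20, 25, 28}; the non-residues are the remaining 15 nonzero classes.

3 6 11 12 13 15 17 21 22 23 24 26 27 29 30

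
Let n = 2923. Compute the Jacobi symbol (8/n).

-1

Pull out 2^3: since 2923 ≡ 3 (mod 8), (2/2923) = -1, so (2/2923)^3 = -1.
Reached (1/2923) = 1. Collecting the sign flips along the way, the symbol is -1.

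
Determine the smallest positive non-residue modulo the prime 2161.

(2/2161) = +1, so 2 is a residue.
(3/2161) = +1, so 3 is a residue.
(4/2161) = +1, so 4 is a residue.
(5/2161) = +1, so 5 is a residue.
(6/2161) = +1, so 6 is a residue.
(7/2161) = −1, so 7 is the smallest positive non-residue mod 2161.

7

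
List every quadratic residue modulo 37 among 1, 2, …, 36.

Square k = 1,…,18 (k and 37−k give the same square):
1²=1, 2²=4, 3²=9, 4²=16, 5²=25, 6²=36, 7²≡12, 8²≡27, 9²≡7, 10²≡26, 11²≡10, 12²≡33, 13²≡21, 14²≡11, 15²≡3, 16²≡34, 17²≡30, 18²≡28 (mod 37).
So the quadratic residues mod 37 are {1, 3, 4, 7, 9, 10, 11, 12, 16, 21, 25, 26, 27, 28, 30, 33, 34, 36}.

1, 3, 4, 7, 9, 10, 11, 12, 16, 21, 25, 26, 27, 28, 30, 33, 34, 36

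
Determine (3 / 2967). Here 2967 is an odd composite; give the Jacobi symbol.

0

Reciprocity: 3 ≡ 3 and 2967 ≡ 3 (mod 4), so (3/2967) = −(2967/3).
Reduce top mod 3: now compute (0/3).
Top reduces to 0: gcd > 1, so the symbol is 0.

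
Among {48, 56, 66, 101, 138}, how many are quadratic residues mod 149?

(48/149) = -1 → non-residue.
(56/149) = -1 → non-residue.
(66/149) = -1 → non-residue.
(101/149) = -1 → non-residue.
(138/149) = -1 → non-residue.
Total quadratic residues among the 5: 0.

0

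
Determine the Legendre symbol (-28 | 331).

1

Euler's criterion: (-28/331) ≡ 303^165 (mod 331).
303^2 ≡ 122 (mod 331)
303^4 ≡ 320 (mod 331)
303^8 ≡ 121 (mod 331)
303^16 ≡ 77 (mod 331)
303^32 ≡ 302 (mod 331)
303^64 ≡ 179 (mod 331)
303^128 ≡ 265 (mod 331)
303^165 = 303^(128+32+4+1) ≡ 1 (mod 331).
Result is 1, so (-28/331) = 1.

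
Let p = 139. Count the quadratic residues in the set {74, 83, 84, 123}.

(74/139) = -1 → non-residue.
(83/139) = +1 → QR.
(84/139) = -1 → non-residue.
(123/139) = -1 → non-residue.
Total quadratic residues among the 4: 1.

1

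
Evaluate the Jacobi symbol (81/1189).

1

Reciprocity: 81 ≡ 1 and 1189 ≡ 1 (mod 4), so (81/1189) = +(1189/81).
Reduce top mod 81: now compute (55/81).
Reciprocity: 55 ≡ 3 and 81 ≡ 1 (mod 4), so (55/81) = +(81/55).
Reduce top mod 55: now compute (26/55).
Pull out 2: since 55 ≡ 7 (mod 8), (2/55) = +1.
Reciprocity: 13 ≡ 1 and 55 ≡ 3 (mod 4), so (13/55) = +(55/13).
Reduce top mod 13: now compute (3/13).
Reciprocity: 3 ≡ 3 and 13 ≡ 1 (mod 4), so (3/13) = +(13/3).
Reduce top mod 3: now compute (1/3).
Reached (1/3) = 1. Collecting the sign flips along the way, the symbol is +1.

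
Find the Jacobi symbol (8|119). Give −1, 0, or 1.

1

Pull out 2^3: since 119 ≡ 7 (mod 8), (2/119) = +1, so (2/119)^3 = +1.
Reached (1/119) = 1. Collecting the sign flips along the way, the symbol is +1.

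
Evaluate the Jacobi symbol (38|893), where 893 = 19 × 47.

Pull out 2: since 893 ≡ 5 (mod 8), (2/893) = -1.
Reciprocity: 19 ≡ 3 and 893 ≡ 1 (mod 4), so (19/893) = +(893/19).
Reduce top mod 19: now compute (0/19).
Top reduces to 0: gcd > 1, so the symbol is 0.

0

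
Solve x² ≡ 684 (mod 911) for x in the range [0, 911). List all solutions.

159, 752

Since 911 ≡ 3 (mod 4), a square root of 684 is 684^((911+1)/4) = 684^228 mod 911.
Repeated squaring: 684^2≡513, 684^4≡801, 684^8≡257, 684^16≡457, 684^32≡230, 684^64≡62, 684^128≡200 (mod 911).
684^228 = 684^(128+64+32+4) ≡ 159 (mod 911).
Check: 159² = 25281 ≡ 684 (mod 911). The two roots are 159 and 752.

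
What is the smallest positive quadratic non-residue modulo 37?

(2/37) = −1, so 2 is the smallest positive non-residue mod 37.

2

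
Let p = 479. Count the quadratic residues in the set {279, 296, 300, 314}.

1

(279/479) = -1 → non-residue.
(296/479) = -1 → non-residue.
(300/479) = +1 → QR.
(314/479) = -1 → non-residue.
Total quadratic residues among the 4: 1.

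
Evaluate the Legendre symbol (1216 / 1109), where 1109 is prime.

1

First reduce: 1216 ≡ 107 (mod 1109).
Reciprocity: 107 ≡ 3 and 1109 ≡ 1 (mod 4), so (107/1109) = +(1109/107).
Reduce top mod 107: now compute (39/107).
Reciprocity: 39 ≡ 3 and 107 ≡ 3 (mod 4), so (39/107) = −(107/39).
Reduce top mod 39: now compute (29/39).
Reciprocity: 29 ≡ 1 and 39 ≡ 3 (mod 4), so (29/39) = +(39/29).
Reduce top mod 29: now compute (10/29).
Pull out 2: since 29 ≡ 5 (mod 8), (2/29) = -1.
Reciprocity: 5 ≡ 1 and 29 ≡ 1 (mod 4), so (5/29) = +(29/5).
Reduce top mod 5: now compute (4/5).
Pull out 2^2: since 5 ≡ 5 (mod 8), (2/5) = -1, so (2/5)^2 = +1.
Reached (1/5) = 1. Collecting the sign flips along the way, the symbol is +1.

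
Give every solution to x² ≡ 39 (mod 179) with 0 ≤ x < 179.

24, 155

Since 179 ≡ 3 (mod 4), a square root of 39 is 39^((179+1)/4) = 39^45 mod 179.
Repeated squaring: 39^2≡89, 39^4≡45, 39^8≡56, 39^16≡93, 39^32≡57 (mod 179).
39^45 = 39^(32+8+4+1) ≡ 155 (mod 179).
Check: 155² = 24025 ≡ 39 (mod 179). The two roots are 24 and 155.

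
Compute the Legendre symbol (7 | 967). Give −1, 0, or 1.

-1

Reciprocity: 7 ≡ 3 and 967 ≡ 3 (mod 4), so (7/967) = −(967/7).
Reduce top mod 7: now compute (1/7).
Reached (1/7) = 1. Collecting the sign flips along the way, the symbol is -1.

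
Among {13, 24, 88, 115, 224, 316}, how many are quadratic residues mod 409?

2

(13/409) = -1 → non-residue.
(24/409) = +1 → QR.
(88/409) = -1 → non-residue.
(115/409) = +1 → QR.
(224/409) = -1 → non-residue.
(316/409) = -1 → non-residue.
Total quadratic residues among the 6: 2.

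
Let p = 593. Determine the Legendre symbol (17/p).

1

Euler's criterion: (17/593) ≡ 17^296 (mod 593).
17^2 ≡ 289 (mod 593)
17^4 ≡ 501 (mod 593)
17^8 ≡ 162 (mod 593)
17^16 ≡ 152 (mod 593)
17^32 ≡ 570 (mod 593)
17^64 ≡ 529 (mod 593)
17^128 ≡ 538 (mod 593)
17^256 ≡ 60 (mod 593)
17^296 = 17^(256+32+8) ≡ 1 (mod 593).
Result is 1, so (17/593) = 1.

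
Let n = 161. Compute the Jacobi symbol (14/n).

Pull out 2: since 161 ≡ 1 (mod 8), (2/161) = +1.
Reciprocity: 7 ≡ 3 and 161 ≡ 1 (mod 4), so (7/161) = +(161/7).
Reduce top mod 7: now compute (0/7).
Top reduces to 0: gcd > 1, so the symbol is 0.

0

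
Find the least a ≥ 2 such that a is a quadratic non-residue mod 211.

2

(2/211) = −1, so 2 is the smallest positive non-residue mod 211.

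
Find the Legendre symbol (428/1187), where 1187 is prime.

Euler's criterion: (428/1187) ≡ 428^593 (mod 1187).
428^2 ≡ 386 (mod 1187)
428^4 ≡ 621 (mod 1187)
428^8 ≡ 1053 (mod 1187)
428^16 ≡ 151 (mod 1187)
428^32 ≡ 248 (mod 1187)
428^64 ≡ 967 (mod 1187)
428^128 ≡ 920 (mod 1187)
428^256 ≡ 69 (mod 1187)
428^512 ≡ 13 (mod 1187)
428^593 = 428^(512+64+16+1) ≡ 1186 (mod 1187).
Result is 1186 ≡ −1, so (428/1187) = −1.

-1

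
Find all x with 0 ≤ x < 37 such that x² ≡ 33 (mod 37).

12, 25

37 ≡ 1 (mod 4), so we find a root by search.
Trying successive values, 12² = 144 ≡ 33 (mod 37). The other root is 37 − 12 = 25.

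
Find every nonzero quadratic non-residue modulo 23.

5, 7, 10, 11, 14, 15, 17, 19, 20, 21, 22

Square k = 1,…,11 (k and 23−k give the same square):
1²=1, 2²=4, 3²=9, 4²=16, 5²≡2, 6²≡13, 7²≡3, 8²≡18, 9²≡12, 10²≡8, 11²≡6 (mod 23).
The residues are {1, 2, 3, 4, 6, 8, 9, 12, 13, 16, 18}; the non-residues are the remaining 11 nonzero classes.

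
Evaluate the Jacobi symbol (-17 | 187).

0

First reduce: -17 ≡ 170 (mod 187).
Pull out 2: since 187 ≡ 3 (mod 8), (2/187) = -1.
Reciprocity: 85 ≡ 1 and 187 ≡ 3 (mod 4), so (85/187) = +(187/85).
Reduce top mod 85: now compute (17/85).
Reciprocity: 17 ≡ 1 and 85 ≡ 1 (mod 4), so (17/85) = +(85/17).
Reduce top mod 17: now compute (0/17).
Top reduces to 0: gcd > 1, so the symbol is 0.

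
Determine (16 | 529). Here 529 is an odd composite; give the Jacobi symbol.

1

Pull out 2^4: since 529 ≡ 1 (mod 8), (2/529) = +1, so (2/529)^4 = +1.
Reached (1/529) = 1. Collecting the sign flips along the way, the symbol is +1.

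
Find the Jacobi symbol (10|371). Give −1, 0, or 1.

-1

Pull out 2: since 371 ≡ 3 (mod 8), (2/371) = -1.
Reciprocity: 5 ≡ 1 and 371 ≡ 3 (mod 4), so (5/371) = +(371/5).
Reduce top mod 5: now compute (1/5).
Reached (1/5) = 1. Collecting the sign flips along the way, the symbol is -1.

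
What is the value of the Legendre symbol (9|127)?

Reciprocity: 9 ≡ 1 and 127 ≡ 3 (mod 4), so (9/127) = +(127/9).
Reduce top mod 9: now compute (1/9).
Reached (1/9) = 1. Collecting the sign flips along the way, the symbol is +1.

1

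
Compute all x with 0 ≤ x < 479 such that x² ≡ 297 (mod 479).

125, 354

Since 479 ≡ 3 (mod 4), a square root of 297 is 297^((479+1)/4) = 297^120 mod 479.
Repeated squaring: 297^2≡73, 297^4≡60, 297^8≡247, 297^16≡176, 297^32≡320, 297^64≡373 (mod 479).
297^120 = 297^(64+32+16+8) ≡ 125 (mod 479).
Check: 125² = 15625 ≡ 297 (mod 479). The two roots are 125 and 354.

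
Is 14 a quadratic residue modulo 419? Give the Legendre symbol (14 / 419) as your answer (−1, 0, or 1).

-1

Pull out 2: since 419 ≡ 3 (mod 8), (2/419) = -1.
Reciprocity: 7 ≡ 3 and 419 ≡ 3 (mod 4), so (7/419) = −(419/7).
Reduce top mod 7: now compute (6/7).
Pull out 2: since 7 ≡ 7 (mod 8), (2/7) = +1.
Reciprocity: 3 ≡ 3 and 7 ≡ 3 (mod 4), so (3/7) = −(7/3).
Reduce top mod 3: now compute (1/3).
Reached (1/3) = 1. Collecting the sign flips along the way, the symbol is -1.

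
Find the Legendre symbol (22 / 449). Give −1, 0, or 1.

1

Pull out 2: since 449 ≡ 1 (mod 8), (2/449) = +1.
Reciprocity: 11 ≡ 3 and 449 ≡ 1 (mod 4), so (11/449) = +(449/11).
Reduce top mod 11: now compute (9/11).
Reciprocity: 9 ≡ 1 and 11 ≡ 3 (mod 4), so (9/11) = +(11/9).
Reduce top mod 9: now compute (2/9).
Pull out 2: since 9 ≡ 1 (mod 8), (2/9) = +1.
Reached (1/9) = 1. Collecting the sign flips along the way, the symbol is +1.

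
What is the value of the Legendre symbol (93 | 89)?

Euler's criterion: (93/89) ≡ 4^44 (mod 89).
4^2 ≡ 16 (mod 89)
4^4 ≡ 78 (mod 89)
4^8 ≡ 32 (mod 89)
4^16 ≡ 45 (mod 89)
4^32 ≡ 67 (mod 89)
4^44 = 4^(32+8+4) ≡ 1 (mod 89).
Result is 1, so (93/89) = 1.

1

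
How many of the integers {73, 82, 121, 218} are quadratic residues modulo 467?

1

(73/467) = -1 → non-residue.
(82/467) = -1 → non-residue.
(121/467) = +1 → QR.
(218/467) = -1 → non-residue.
Total quadratic residues among the 4: 1.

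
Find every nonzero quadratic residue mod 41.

Square k = 1,…,20 (k and 41−k give the same square):
1²=1, 2²=4, 3²=9, 4²=16, 5²=25, 6²=36, 7²≡8, 8²≡23, 9²≡40, 10²≡18, 11²≡39, 12²≡21, 13²≡5, 14²≡32, 15²≡20, 16²≡10, 17²≡2, 18²≡37, 19²≡33, 20²≡31 (mod 41).
So the quadratic residues mod 41 are {1, 2, 4, 5, 8, 9, 10, 16, 18, 20, 21, 23, 25, 31, 32, 33, 36, 37, 39, 40}.

1, 2, 4, 5, 8, 9, 10, 16, 18, 20, 21, 23, 25, 31, 32, 33, 36, 37, 39, 40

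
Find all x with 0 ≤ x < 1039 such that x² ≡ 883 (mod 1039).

211, 828

Since 1039 ≡ 3 (mod 4), a square root of 883 is 883^((1039+1)/4) = 883^260 mod 1039.
Repeated squaring: 883^2≡439, 883^4≡506, 883^8≡442, 883^16≡32, 883^32≡1024, 883^64≡225, 883^128≡753, 883^256≡754 (mod 1039).
883^260 = 883^(256+4) ≡ 211 (mod 1039).
Check: 211² = 44521 ≡ 883 (mod 1039). The two roots are 211 and 828.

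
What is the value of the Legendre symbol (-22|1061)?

First reduce: -22 ≡ 1039 (mod 1061).
Reciprocity: 1039 ≡ 3 and 1061 ≡ 1 (mod 4), so (1039/1061) = +(1061/1039).
Reduce top mod 1039: now compute (22/1039).
Pull out 2: since 1039 ≡ 7 (mod 8), (2/1039) = +1.
Reciprocity: 11 ≡ 3 and 1039 ≡ 3 (mod 4), so (11/1039) = −(1039/11).
Reduce top mod 11: now compute (5/11).
Reciprocity: 5 ≡ 1 and 11 ≡ 3 (mod 4), so (5/11) = +(11/5).
Reduce top mod 5: now compute (1/5).
Reached (1/5) = 1. Collecting the sign flips along the way, the symbol is -1.

-1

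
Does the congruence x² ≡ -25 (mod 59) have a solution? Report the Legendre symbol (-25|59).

-1

First reduce: -25 ≡ 34 (mod 59).
Pull out 2: since 59 ≡ 3 (mod 8), (2/59) = -1.
Reciprocity: 17 ≡ 1 and 59 ≡ 3 (mod 4), so (17/59) = +(59/17).
Reduce top mod 17: now compute (8/17).
Pull out 2^3: since 17 ≡ 1 (mod 8), (2/17) = +1, so (2/17)^3 = +1.
Reached (1/17) = 1. Collecting the sign flips along the way, the symbol is -1.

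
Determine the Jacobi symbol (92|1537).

Pull out 2^2: since 1537 ≡ 1 (mod 8), (2/1537) = +1, so (2/1537)^2 = +1.
Reciprocity: 23 ≡ 3 and 1537 ≡ 1 (mod 4), so (23/1537) = +(1537/23).
Reduce top mod 23: now compute (19/23).
Reciprocity: 19 ≡ 3 and 23 ≡ 3 (mod 4), so (19/23) = −(23/19).
Reduce top mod 19: now compute (4/19).
Pull out 2^2: since 19 ≡ 3 (mod 8), (2/19) = -1, so (2/19)^2 = +1.
Reached (1/19) = 1. Collecting the sign flips along the way, the symbol is -1.

-1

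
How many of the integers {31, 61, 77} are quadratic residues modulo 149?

2

(31/149) = +1 → QR.
(61/149) = +1 → QR.
(77/149) = -1 → non-residue.
Total quadratic residues among the 3: 2.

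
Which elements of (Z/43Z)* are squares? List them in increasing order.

1, 4, 6, 9, 10, 11, 13, 14, 15, 16, 17, 21, 23, 24, 25, 31, 35, 36, 38, 40, 41

Square k = 1,…,21 (k and 43−k give the same square):
1²=1, 2²=4, 3²=9, 4²=16, 5²=25, 6²=36, 7²≡6, 8²≡21, 9²≡38, 10²≡14, 11²≡35, 12²≡15, 13²≡40, 14²≡24, 15²≡10, 16²≡41, 17²≡31, 18²≡23, 19²≡17, 20²≡13, 21²≡11 (mod 43).
So the quadratic residues mod 43 are {1, 4, 6, 9, 10, 11, 13, 14, 15, 16, 17, 21, 23, 24, 25, 31, 35, 36, 38, 40, 41}.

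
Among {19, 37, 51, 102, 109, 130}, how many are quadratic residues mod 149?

4

(19/149) = +1 → QR.
(37/149) = +1 → QR.
(51/149) = -1 → non-residue.
(102/149) = +1 → QR.
(109/149) = -1 → non-residue.
(130/149) = +1 → QR.
Total quadratic residues among the 6: 4.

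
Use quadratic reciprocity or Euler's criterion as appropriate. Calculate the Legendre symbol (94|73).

-1

Euler's criterion: (94/73) ≡ 21^36 (mod 73).
21^2 ≡ 3 (mod 73)
21^4 ≡ 9 (mod 73)
21^8 ≡ 8 (mod 73)
21^16 ≡ 64 (mod 73)
21^32 ≡ 8 (mod 73)
21^36 = 21^(32+4) ≡ 72 (mod 73).
Result is 72 ≡ −1, so (94/73) = −1.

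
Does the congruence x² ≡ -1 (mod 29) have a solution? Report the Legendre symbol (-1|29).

1

Euler's criterion: (-1/29) ≡ 28^14 (mod 29).
28^2 ≡ 1 (mod 29)
28^4 ≡ 1 (mod 29)
28^8 ≡ 1 (mod 29)
28^14 = 28^(8+4+2) ≡ 1 (mod 29).
Result is 1, so (-1/29) = 1.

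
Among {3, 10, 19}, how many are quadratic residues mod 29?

0

(3/29) = -1 → non-residue.
(10/29) = -1 → non-residue.
(19/29) = -1 → non-residue.
Total quadratic residues among the 3: 0.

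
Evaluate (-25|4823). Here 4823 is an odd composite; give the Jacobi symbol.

First reduce: -25 ≡ 4798 (mod 4823).
Pull out 2: since 4823 ≡ 7 (mod 8), (2/4823) = +1.
Reciprocity: 2399 ≡ 3 and 4823 ≡ 3 (mod 4), so (2399/4823) = −(4823/2399).
Reduce top mod 2399: now compute (25/2399).
Reciprocity: 25 ≡ 1 and 2399 ≡ 3 (mod 4), so (25/2399) = +(2399/25).
Reduce top mod 25: now compute (24/25).
Pull out 2^3: since 25 ≡ 1 (mod 8), (2/25) = +1, so (2/25)^3 = +1.
Reciprocity: 3 ≡ 3 and 25 ≡ 1 (mod 4), so (3/25) = +(25/3).
Reduce top mod 3: now compute (1/3).
Reached (1/3) = 1. Collecting the sign flips along the way, the symbol is -1.

-1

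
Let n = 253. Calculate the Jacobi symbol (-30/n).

First reduce: -30 ≡ 223 (mod 253).
Reciprocity: 223 ≡ 3 and 253 ≡ 1 (mod 4), so (223/253) = +(253/223).
Reduce top mod 223: now compute (30/223).
Pull out 2: since 223 ≡ 7 (mod 8), (2/223) = +1.
Reciprocity: 15 ≡ 3 and 223 ≡ 3 (mod 4), so (15/223) = −(223/15).
Reduce top mod 15: now compute (13/15).
Reciprocity: 13 ≡ 1 and 15 ≡ 3 (mod 4), so (13/15) = +(15/13).
Reduce top mod 13: now compute (2/13).
Pull out 2: since 13 ≡ 5 (mod 8), (2/13) = -1.
Reached (1/13) = 1. Collecting the sign flips along the way, the symbol is +1.

1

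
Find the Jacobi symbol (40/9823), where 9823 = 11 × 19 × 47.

Pull out 2^3: since 9823 ≡ 7 (mod 8), (2/9823) = +1, so (2/9823)^3 = +1.
Reciprocity: 5 ≡ 1 and 9823 ≡ 3 (mod 4), so (5/9823) = +(9823/5).
Reduce top mod 5: now compute (3/5).
Reciprocity: 3 ≡ 3 and 5 ≡ 1 (mod 4), so (3/5) = +(5/3).
Reduce top mod 3: now compute (2/3).
Pull out 2: since 3 ≡ 3 (mod 8), (2/3) = -1.
Reached (1/3) = 1. Collecting the sign flips along the way, the symbol is -1.

-1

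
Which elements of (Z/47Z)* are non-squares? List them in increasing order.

Square k = 1,…,23 (k and 47−k give the same square):
1²=1, 2²=4, 3²=9, 4²=16, 5²=25, 6²=36, 7²≡2, 8²≡17, 9²≡34, 10²≡6, 11²≡27, 12²≡3, 13²≡28, 14²≡8, 15²≡37, 16²≡21, 17²≡7, 18²≡42, 19²≡32, 20²≡24, 21²≡18, 22²≡14, 23²≡12 (mod 47).
The residues are {1, 2, 3, 4, 6, 7, 8, 9, 12, 14, 16, 17, 18, 21, 24, 25, 27, 28, 32, 34, 36, 37, 42}; the non-residues are the remaining 23 nonzero classes.

5, 10, 11, 13, 15, 19, 20, 22, 23, 26, 29, 30, 31, 33, 35, 38, 39, 40, 41, 43, 44, 45, 46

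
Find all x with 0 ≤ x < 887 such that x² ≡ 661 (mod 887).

Since 887 ≡ 3 (mod 4), a square root of 661 is 661^((887+1)/4) = 661^222 mod 887.
Repeated squaring: 661^2≡517, 661^4≡302, 661^8≡730, 661^16≡700, 661^32≡376, 661^64≡343, 661^128≡565 (mod 887).
661^222 = 661^(128+64+16+8+4+2) ≡ 312 (mod 887).
Check: 312² = 97344 ≡ 661 (mod 887). The two roots are 312 and 575.

312, 575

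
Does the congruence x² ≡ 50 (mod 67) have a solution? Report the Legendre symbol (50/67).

Euler's criterion: (50/67) ≡ 50^33 (mod 67).
50^2 ≡ 21 (mod 67)
50^4 ≡ 39 (mod 67)
50^8 ≡ 47 (mod 67)
50^16 ≡ 65 (mod 67)
50^32 ≡ 4 (mod 67)
50^33 = 50^(32+1) ≡ 66 (mod 67).
Result is 66 ≡ −1, so (50/67) = −1.

-1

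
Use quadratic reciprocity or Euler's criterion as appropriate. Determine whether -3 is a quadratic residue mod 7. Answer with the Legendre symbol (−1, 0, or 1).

First reduce: -3 ≡ 4 (mod 7).
Pull out 2^2: since 7 ≡ 7 (mod 8), (2/7) = +1, so (2/7)^2 = +1.
Reached (1/7) = 1. Collecting the sign flips along the way, the symbol is +1.

1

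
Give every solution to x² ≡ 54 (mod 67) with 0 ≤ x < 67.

11, 56

Since 67 ≡ 3 (mod 4), a square root of 54 is 54^((67+1)/4) = 54^17 mod 67.
Repeated squaring: 54^2≡35, 54^4≡19, 54^8≡26, 54^16≡6 (mod 67).
54^17 = 54^(16+1) ≡ 56 (mod 67).
Check: 56² = 3136 ≡ 54 (mod 67). The two roots are 11 and 56.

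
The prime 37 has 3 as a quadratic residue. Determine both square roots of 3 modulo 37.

37 ≡ 1 (mod 4), so we find a root by search.
Trying successive values, 15² = 225 ≡ 3 (mod 37). The other root is 37 − 15 = 22.

15, 22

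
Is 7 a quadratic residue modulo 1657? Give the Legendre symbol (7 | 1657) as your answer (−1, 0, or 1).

Reciprocity: 7 ≡ 3 and 1657 ≡ 1 (mod 4), so (7/1657) = +(1657/7).
Reduce top mod 7: now compute (5/7).
Reciprocity: 5 ≡ 1 and 7 ≡ 3 (mod 4), so (5/7) = +(7/5).
Reduce top mod 5: now compute (2/5).
Pull out 2: since 5 ≡ 5 (mod 8), (2/5) = -1.
Reached (1/5) = 1. Collecting the sign flips along the way, the symbol is -1.

-1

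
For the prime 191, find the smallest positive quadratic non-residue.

(2/191) = +1, so 2 is a residue.
(3/191) = +1, so 3 is a residue.
(4/191) = +1, so 4 is a residue.
(5/191) = +1, so 5 is a residue.
(6/191) = +1, so 6 is a residue.
(7/191) = −1, so 7 is the smallest positive non-residue mod 191.

7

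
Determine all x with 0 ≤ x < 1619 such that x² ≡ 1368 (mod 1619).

Since 1619 ≡ 3 (mod 4), a square root of 1368 is 1368^((1619+1)/4) = 1368^405 mod 1619.
Repeated squaring: 1368^2≡1479, 1368^4≡172, 1368^8≡442, 1368^16≡1084, 1368^32≡1281, 1368^64≡914, 1368^128≡1611, 1368^256≡64 (mod 1619).
1368^405 = 1368^(256+128+16+4+1) ≡ 412 (mod 1619).
Check: 412² = 169744 ≡ 1368 (mod 1619). The two roots are 412 and 1207.

412, 1207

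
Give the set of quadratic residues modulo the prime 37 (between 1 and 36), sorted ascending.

1,3,4,7,9,10,11,12,16,21,25,26,27,28,30,33,34,36

Square k = 1,…,18 (k and 37−k give the same square):
1²=1, 2²=4, 3²=9, 4²=16, 5²=25, 6²=36, 7²≡12, 8²≡27, 9²≡7, 10²≡26, 11²≡10, 12²≡33, 13²≡21, 14²≡11, 15²≡3, 16²≡34, 17²≡30, 18²≡28 (mod 37).
So the quadratic residues mod 37 are {1, 3, 4, 7, 9, 10, 11, 12, 16, 21, 25, 26, 27, 28, 30, 33, 34, 36}.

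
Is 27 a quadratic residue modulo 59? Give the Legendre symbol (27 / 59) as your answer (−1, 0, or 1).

1

Reciprocity: 27 ≡ 3 and 59 ≡ 3 (mod 4), so (27/59) = −(59/27).
Reduce top mod 27: now compute (5/27).
Reciprocity: 5 ≡ 1 and 27 ≡ 3 (mod 4), so (5/27) = +(27/5).
Reduce top mod 5: now compute (2/5).
Pull out 2: since 5 ≡ 5 (mod 8), (2/5) = -1.
Reached (1/5) = 1. Collecting the sign flips along the way, the symbol is +1.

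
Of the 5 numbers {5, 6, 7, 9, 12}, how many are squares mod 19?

(5/19) = +1 → QR.
(6/19) = +1 → QR.
(7/19) = +1 → QR.
(9/19) = +1 → QR.
(12/19) = -1 → non-residue.
Total quadratic residues among the 5: 4.

4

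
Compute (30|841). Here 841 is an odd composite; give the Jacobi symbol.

Pull out 2: since 841 ≡ 1 (mod 8), (2/841) = +1.
Reciprocity: 15 ≡ 3 and 841 ≡ 1 (mod 4), so (15/841) = +(841/15).
Reduce top mod 15: now compute (1/15).
Reached (1/15) = 1. Collecting the sign flips along the way, the symbol is +1.

1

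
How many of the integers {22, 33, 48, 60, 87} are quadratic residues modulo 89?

2

(22/89) = +1 → QR.
(33/89) = -1 → non-residue.
(48/89) = -1 → non-residue.
(60/89) = -1 → non-residue.
(87/89) = +1 → QR.
Total quadratic residues among the 5: 2.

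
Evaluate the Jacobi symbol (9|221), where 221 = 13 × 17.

Reciprocity: 9 ≡ 1 and 221 ≡ 1 (mod 4), so (9/221) = +(221/9).
Reduce top mod 9: now compute (5/9).
Reciprocity: 5 ≡ 1 and 9 ≡ 1 (mod 4), so (5/9) = +(9/5).
Reduce top mod 5: now compute (4/5).
Pull out 2^2: since 5 ≡ 5 (mod 8), (2/5) = -1, so (2/5)^2 = +1.
Reached (1/5) = 1. Collecting the sign flips along the way, the symbol is +1.

1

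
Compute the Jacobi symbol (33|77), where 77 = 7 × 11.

Reciprocity: 33 ≡ 1 and 77 ≡ 1 (mod 4), so (33/77) = +(77/33).
Reduce top mod 33: now compute (11/33).
Reciprocity: 11 ≡ 3 and 33 ≡ 1 (mod 4), so (11/33) = +(33/11).
Reduce top mod 11: now compute (0/11).
Top reduces to 0: gcd > 1, so the symbol is 0.

0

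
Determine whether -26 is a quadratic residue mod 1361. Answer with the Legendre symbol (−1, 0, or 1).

1

First reduce: -26 ≡ 1335 (mod 1361).
Reciprocity: 1335 ≡ 3 and 1361 ≡ 1 (mod 4), so (1335/1361) = +(1361/1335).
Reduce top mod 1335: now compute (26/1335).
Pull out 2: since 1335 ≡ 7 (mod 8), (2/1335) = +1.
Reciprocity: 13 ≡ 1 and 1335 ≡ 3 (mod 4), so (13/1335) = +(1335/13).
Reduce top mod 13: now compute (9/13).
Reciprocity: 9 ≡ 1 and 13 ≡ 1 (mod 4), so (9/13) = +(13/9).
Reduce top mod 9: now compute (4/9).
Pull out 2^2: since 9 ≡ 1 (mod 8), (2/9) = +1, so (2/9)^2 = +1.
Reached (1/9) = 1. Collecting the sign flips along the way, the symbol is +1.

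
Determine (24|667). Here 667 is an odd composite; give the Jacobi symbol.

Pull out 2^3: since 667 ≡ 3 (mod 8), (2/667) = -1, so (2/667)^3 = -1.
Reciprocity: 3 ≡ 3 and 667 ≡ 3 (mod 4), so (3/667) = −(667/3).
Reduce top mod 3: now compute (1/3).
Reached (1/3) = 1. Collecting the sign flips along the way, the symbol is +1.

1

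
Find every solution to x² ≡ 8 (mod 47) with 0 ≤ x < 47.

Since 47 ≡ 3 (mod 4), a square root of 8 is 8^((47+1)/4) = 8^12 mod 47.
Repeated squaring: 8^2≡17, 8^4≡7, 8^8≡2 (mod 47).
8^12 = 8^(8+4) ≡ 14 (mod 47).
Check: 14² = 196 ≡ 8 (mod 47). The two roots are 14 and 33.

14, 33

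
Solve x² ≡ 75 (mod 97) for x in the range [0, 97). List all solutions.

47, 50

97 ≡ 1 (mod 4), so we find a root by search.
Trying successive values, 47² = 2209 ≡ 75 (mod 97). The other root is 97 − 47 = 50.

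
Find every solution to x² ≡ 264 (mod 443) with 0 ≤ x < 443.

Since 443 ≡ 3 (mod 4), a square root of 264 is 264^((443+1)/4) = 264^111 mod 443.
Repeated squaring: 264^2≡145, 264^4≡204, 264^8≡417, 264^16≡233, 264^32≡243, 264^64≡130 (mod 443).
264^111 = 264^(64+32+8+4+2+1) ≡ 183 (mod 443).
Check: 183² = 33489 ≡ 264 (mod 443). The two roots are 183 and 260.

183, 260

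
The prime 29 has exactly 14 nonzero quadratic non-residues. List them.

Square k = 1,…,14 (k and 29−k give the same square):
1²=1, 2²=4, 3²=9, 4²=16, 5²=25, 6²≡7, 7²≡20, 8²≡6, 9²≡23, 10²≡13, 11²≡5, 12²≡28, 13²≡24, 14²≡22 (mod 29).
The residues are {1, 4, 5, 6, 7, 9, 13, 16, 20, 22, 23, 24, 25, 28}; the non-residues are the remaining 14 nonzero classes.

2, 3, 8, 10, 11, 12, 14, 15, 17, 18, 19, 21, 26, 27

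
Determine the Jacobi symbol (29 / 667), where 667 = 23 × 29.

0

Reciprocity: 29 ≡ 1 and 667 ≡ 3 (mod 4), so (29/667) = +(667/29).
Reduce top mod 29: now compute (0/29).
Top reduces to 0: gcd > 1, so the symbol is 0.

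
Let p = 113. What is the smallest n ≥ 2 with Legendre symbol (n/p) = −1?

3

(2/113) = +1, so 2 is a residue.
(3/113) = −1, so 3 is the smallest positive non-residue mod 113.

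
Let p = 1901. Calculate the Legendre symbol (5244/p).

1

First reduce: 5244 ≡ 1442 (mod 1901).
Pull out 2: since 1901 ≡ 5 (mod 8), (2/1901) = -1.
Reciprocity: 721 ≡ 1 and 1901 ≡ 1 (mod 4), so (721/1901) = +(1901/721).
Reduce top mod 721: now compute (459/721).
Reciprocity: 459 ≡ 3 and 721 ≡ 1 (mod 4), so (459/721) = +(721/459).
Reduce top mod 459: now compute (262/459).
Pull out 2: since 459 ≡ 3 (mod 8), (2/459) = -1.
Reciprocity: 131 ≡ 3 and 459 ≡ 3 (mod 4), so (131/459) = −(459/131).
Reduce top mod 131: now compute (66/131).
Pull out 2: since 131 ≡ 3 (mod 8), (2/131) = -1.
Reciprocity: 33 ≡ 1 and 131 ≡ 3 (mod 4), so (33/131) = +(131/33).
Reduce top mod 33: now compute (32/33).
Pull out 2^5: since 33 ≡ 1 (mod 8), (2/33) = +1, so (2/33)^5 = +1.
Reached (1/33) = 1. Collecting the sign flips along the way, the symbol is +1.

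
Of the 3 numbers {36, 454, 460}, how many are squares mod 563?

(36/563) = +1 → QR.
(454/563) = +1 → QR.
(460/563) = -1 → non-residue.
Total quadratic residues among the 3: 2.

2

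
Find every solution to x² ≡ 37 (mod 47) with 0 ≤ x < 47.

Since 47 ≡ 3 (mod 4), a square root of 37 is 37^((47+1)/4) = 37^12 mod 47.
Repeated squaring: 37^2≡6, 37^4≡36, 37^8≡27 (mod 47).
37^12 = 37^(8+4) ≡ 32 (mod 47).
Check: 32² = 1024 ≡ 37 (mod 47). The two roots are 15 and 32.

15, 32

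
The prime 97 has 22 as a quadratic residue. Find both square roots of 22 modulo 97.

97 ≡ 1 (mod 4), so we find a root by search.
Trying successive values, 33² = 1089 ≡ 22 (mod 97). The other root is 97 − 33 = 64.

33, 64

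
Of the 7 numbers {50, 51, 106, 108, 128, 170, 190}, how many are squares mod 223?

(50/223) = +1 → QR.
(51/223) = -1 → non-residue.
(106/223) = +1 → QR.
(108/223) = -1 → non-residue.
(128/223) = +1 → QR.
(170/223) = -1 → non-residue.
(190/223) = -1 → non-residue.
Total quadratic residues among the 7: 3.

3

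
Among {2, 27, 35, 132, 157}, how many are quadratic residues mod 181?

2

(2/181) = -1 → non-residue.
(27/181) = +1 → QR.
(35/181) = -1 → non-residue.
(132/181) = +1 → QR.
(157/181) = -1 → non-residue.
Total quadratic residues among the 5: 2.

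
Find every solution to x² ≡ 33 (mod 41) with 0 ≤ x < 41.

41 ≡ 1 (mod 4), so we find a root by search.
Trying successive values, 19² = 361 ≡ 33 (mod 41). The other root is 41 − 19 = 22.

19, 22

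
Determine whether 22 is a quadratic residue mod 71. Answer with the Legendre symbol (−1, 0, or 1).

Pull out 2: since 71 ≡ 7 (mod 8), (2/71) = +1.
Reciprocity: 11 ≡ 3 and 71 ≡ 3 (mod 4), so (11/71) = −(71/11).
Reduce top mod 11: now compute (5/11).
Reciprocity: 5 ≡ 1 and 11 ≡ 3 (mod 4), so (5/11) = +(11/5).
Reduce top mod 5: now compute (1/5).
Reached (1/5) = 1. Collecting the sign flips along the way, the symbol is -1.

-1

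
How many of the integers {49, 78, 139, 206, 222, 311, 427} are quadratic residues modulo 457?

2

(49/457) = +1 → QR.
(78/457) = -1 → non-residue.
(139/457) = -1 → non-residue.
(206/457) = -1 → non-residue.
(222/457) = -1 → non-residue.
(311/457) = +1 → QR.
(427/457) = -1 → non-residue.
Total quadratic residues among the 7: 2.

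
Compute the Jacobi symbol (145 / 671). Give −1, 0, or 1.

1

Reciprocity: 145 ≡ 1 and 671 ≡ 3 (mod 4), so (145/671) = +(671/145).
Reduce top mod 145: now compute (91/145).
Reciprocity: 91 ≡ 3 and 145 ≡ 1 (mod 4), so (91/145) = +(145/91).
Reduce top mod 91: now compute (54/91).
Pull out 2: since 91 ≡ 3 (mod 8), (2/91) = -1.
Reciprocity: 27 ≡ 3 and 91 ≡ 3 (mod 4), so (27/91) = −(91/27).
Reduce top mod 27: now compute (10/27).
Pull out 2: since 27 ≡ 3 (mod 8), (2/27) = -1.
Reciprocity: 5 ≡ 1 and 27 ≡ 3 (mod 4), so (5/27) = +(27/5).
Reduce top mod 5: now compute (2/5).
Pull out 2: since 5 ≡ 5 (mod 8), (2/5) = -1.
Reached (1/5) = 1. Collecting the sign flips along the way, the symbol is +1.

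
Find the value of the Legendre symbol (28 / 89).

-1

Pull out 2^2: since 89 ≡ 1 (mod 8), (2/89) = +1, so (2/89)^2 = +1.
Reciprocity: 7 ≡ 3 and 89 ≡ 1 (mod 4), so (7/89) = +(89/7).
Reduce top mod 7: now compute (5/7).
Reciprocity: 5 ≡ 1 and 7 ≡ 3 (mod 4), so (5/7) = +(7/5).
Reduce top mod 5: now compute (2/5).
Pull out 2: since 5 ≡ 5 (mod 8), (2/5) = -1.
Reached (1/5) = 1. Collecting the sign flips along the way, the symbol is -1.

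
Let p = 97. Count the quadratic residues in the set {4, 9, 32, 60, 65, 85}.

5

(4/97) = +1 → QR.
(9/97) = +1 → QR.
(32/97) = +1 → QR.
(60/97) = -1 → non-residue.
(65/97) = +1 → QR.
(85/97) = +1 → QR.
Total quadratic residues among the 6: 5.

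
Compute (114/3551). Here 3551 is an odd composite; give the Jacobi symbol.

Pull out 2: since 3551 ≡ 7 (mod 8), (2/3551) = +1.
Reciprocity: 57 ≡ 1 and 3551 ≡ 3 (mod 4), so (57/3551) = +(3551/57).
Reduce top mod 57: now compute (17/57).
Reciprocity: 17 ≡ 1 and 57 ≡ 1 (mod 4), so (17/57) = +(57/17).
Reduce top mod 17: now compute (6/17).
Pull out 2: since 17 ≡ 1 (mod 8), (2/17) = +1.
Reciprocity: 3 ≡ 3 and 17 ≡ 1 (mod 4), so (3/17) = +(17/3).
Reduce top mod 3: now compute (2/3).
Pull out 2: since 3 ≡ 3 (mod 8), (2/3) = -1.
Reached (1/3) = 1. Collecting the sign flips along the way, the symbol is -1.

-1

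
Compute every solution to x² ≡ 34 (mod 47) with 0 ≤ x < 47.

Since 47 ≡ 3 (mod 4), a square root of 34 is 34^((47+1)/4) = 34^12 mod 47.
Repeated squaring: 34^2≡28, 34^4≡32, 34^8≡37 (mod 47).
34^12 = 34^(8+4) ≡ 9 (mod 47).
Check: 9² = 81 ≡ 34 (mod 47). The two roots are 9 and 38.

9, 38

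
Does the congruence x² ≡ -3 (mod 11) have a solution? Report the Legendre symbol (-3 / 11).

First reduce: -3 ≡ 8 (mod 11).
Pull out 2^3: since 11 ≡ 3 (mod 8), (2/11) = -1, so (2/11)^3 = -1.
Reached (1/11) = 1. Collecting the sign flips along the way, the symbol is -1.

-1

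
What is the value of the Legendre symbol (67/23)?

Euler's criterion: (67/23) ≡ 21^11 (mod 23).
21^2 ≡ 4 (mod 23)
21^4 ≡ 16 (mod 23)
21^8 ≡ 3 (mod 23)
21^11 = 21^(8+2+1) ≡ 22 (mod 23).
Result is 22 ≡ −1, so (67/23) = −1.

-1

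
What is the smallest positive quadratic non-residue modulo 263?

(2/263) = +1, so 2 is a residue.
(3/263) = +1, so 3 is a residue.
(4/263) = +1, so 4 is a residue.
(5/263) = −1, so 5 is the smallest positive non-residue mod 263.

5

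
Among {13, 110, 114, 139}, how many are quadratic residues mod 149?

(13/149) = -1 → non-residue.
(110/149) = +1 → QR.
(114/149) = +1 → QR.
(139/149) = -1 → non-residue.
Total quadratic residues among the 4: 2.

2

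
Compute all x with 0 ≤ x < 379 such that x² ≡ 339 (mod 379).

115, 264

Since 379 ≡ 3 (mod 4), a square root of 339 is 339^((379+1)/4) = 339^95 mod 379.
Repeated squaring: 339^2≡84, 339^4≡234, 339^8≡180, 339^16≡185, 339^32≡115, 339^64≡339 (mod 379).
339^95 = 339^(64+16+8+4+2+1) ≡ 115 (mod 379).
Check: 115² = 13225 ≡ 339 (mod 379). The two roots are 115 and 264.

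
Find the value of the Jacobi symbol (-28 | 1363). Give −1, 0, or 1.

-1

First reduce: -28 ≡ 1335 (mod 1363).
Reciprocity: 1335 ≡ 3 and 1363 ≡ 3 (mod 4), so (1335/1363) = −(1363/1335).
Reduce top mod 1335: now compute (28/1335).
Pull out 2^2: since 1335 ≡ 7 (mod 8), (2/1335) = +1, so (2/1335)^2 = +1.
Reciprocity: 7 ≡ 3 and 1335 ≡ 3 (mod 4), so (7/1335) = −(1335/7).
Reduce top mod 7: now compute (5/7).
Reciprocity: 5 ≡ 1 and 7 ≡ 3 (mod 4), so (5/7) = +(7/5).
Reduce top mod 5: now compute (2/5).
Pull out 2: since 5 ≡ 5 (mod 8), (2/5) = -1.
Reached (1/5) = 1. Collecting the sign flips along the way, the symbol is -1.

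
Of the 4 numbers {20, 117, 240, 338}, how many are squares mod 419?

3

(20/419) = +1 → QR.
(117/419) = +1 → QR.
(240/419) = +1 → QR.
(338/419) = -1 → non-residue.
Total quadratic residues among the 4: 3.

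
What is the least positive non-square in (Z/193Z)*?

5

(2/193) = +1, so 2 is a residue.
(3/193) = +1, so 3 is a residue.
(4/193) = +1, so 4 is a residue.
(5/193) = −1, so 5 is the smallest positive non-residue mod 193.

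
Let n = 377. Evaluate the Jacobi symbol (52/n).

Pull out 2^2: since 377 ≡ 1 (mod 8), (2/377) = +1, so (2/377)^2 = +1.
Reciprocity: 13 ≡ 1 and 377 ≡ 1 (mod 4), so (13/377) = +(377/13).
Reduce top mod 13: now compute (0/13).
Top reduces to 0: gcd > 1, so the symbol is 0.

0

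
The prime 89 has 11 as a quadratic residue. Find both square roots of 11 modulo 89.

89 ≡ 1 (mod 4), so we find a root by search.
Trying successive values, 10² = 100 ≡ 11 (mod 89). The other root is 89 − 10 = 79.

10, 79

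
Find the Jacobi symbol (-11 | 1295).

First reduce: -11 ≡ 1284 (mod 1295).
Pull out 2^2: since 1295 ≡ 7 (mod 8), (2/1295) = +1, so (2/1295)^2 = +1.
Reciprocity: 321 ≡ 1 and 1295 ≡ 3 (mod 4), so (321/1295) = +(1295/321).
Reduce top mod 321: now compute (11/321).
Reciprocity: 11 ≡ 3 and 321 ≡ 1 (mod 4), so (11/321) = +(321/11).
Reduce top mod 11: now compute (2/11).
Pull out 2: since 11 ≡ 3 (mod 8), (2/11) = -1.
Reached (1/11) = 1. Collecting the sign flips along the way, the symbol is -1.

-1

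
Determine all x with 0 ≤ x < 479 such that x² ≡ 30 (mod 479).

Since 479 ≡ 3 (mod 4), a square root of 30 is 30^((479+1)/4) = 30^120 mod 479.
Repeated squaring: 30^2≡421, 30^4≡11, 30^8≡121, 30^16≡271, 30^32≡154, 30^64≡245 (mod 479).
30^120 = 30^(64+32+16+8) ≡ 120 (mod 479).
Check: 120² = 14400 ≡ 30 (mod 479). The two roots are 120 and 359.

120, 359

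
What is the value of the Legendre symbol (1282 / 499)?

-1

Euler's criterion: (1282/499) ≡ 284^249 (mod 499).
284^2 ≡ 317 (mod 499)
284^4 ≡ 190 (mod 499)
284^8 ≡ 172 (mod 499)
284^16 ≡ 143 (mod 499)
284^32 ≡ 489 (mod 499)
284^64 ≡ 100 (mod 499)
284^128 ≡ 20 (mod 499)
284^249 = 284^(128+64+32+16+8+1) ≡ 498 (mod 499).
Result is 498 ≡ −1, so (1282/499) = −1.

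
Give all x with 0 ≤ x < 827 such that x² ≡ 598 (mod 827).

167, 660

Since 827 ≡ 3 (mod 4), a square root of 598 is 598^((827+1)/4) = 598^207 mod 827.
Repeated squaring: 598^2≡340, 598^4≡647, 598^8≡147, 598^16≡107, 598^32≡698, 598^64≡101, 598^128≡277 (mod 827).
598^207 = 598^(128+64+8+4+2+1) ≡ 167 (mod 827).
Check: 167² = 27889 ≡ 598 (mod 827). The two roots are 167 and 660.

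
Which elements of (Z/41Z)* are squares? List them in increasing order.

1 2 4 5 8 9 10 16 18 20 21 23 25 31 32 33 36 37 39 40

Square k = 1,…,20 (k and 41−k give the same square):
1²=1, 2²=4, 3²=9, 4²=16, 5²=25, 6²=36, 7²≡8, 8²≡23, 9²≡40, 10²≡18, 11²≡39, 12²≡21, 13²≡5, 14²≡32, 15²≡20, 16²≡10, 17²≡2, 18²≡37, 19²≡33, 20²≡31 (mod 41).
So the quadratic residues mod 41 are {1, 2, 4, 5, 8, 9, 10, 16, 18, 20, 21, 23, 25, 31, 32, 33, 36, 37, 39, 40}.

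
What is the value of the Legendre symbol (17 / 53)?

Euler's criterion: (17/53) ≡ 17^26 (mod 53).
17^2 ≡ 24 (mod 53)
17^4 ≡ 46 (mod 53)
17^8 ≡ 49 (mod 53)
17^16 ≡ 16 (mod 53)
17^26 = 17^(16+8+2) ≡ 1 (mod 53).
Result is 1, so (17/53) = 1.

1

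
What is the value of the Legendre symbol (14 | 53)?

Pull out 2: since 53 ≡ 5 (mod 8), (2/53) = -1.
Reciprocity: 7 ≡ 3 and 53 ≡ 1 (mod 4), so (7/53) = +(53/7).
Reduce top mod 7: now compute (4/7).
Pull out 2^2: since 7 ≡ 7 (mod 8), (2/7) = +1, so (2/7)^2 = +1.
Reached (1/7) = 1. Collecting the sign flips along the way, the symbol is -1.

-1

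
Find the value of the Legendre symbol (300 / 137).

-1

First reduce: 300 ≡ 26 (mod 137).
Pull out 2: since 137 ≡ 1 (mod 8), (2/137) = +1.
Reciprocity: 13 ≡ 1 and 137 ≡ 1 (mod 4), so (13/137) = +(137/13).
Reduce top mod 13: now compute (7/13).
Reciprocity: 7 ≡ 3 and 13 ≡ 1 (mod 4), so (7/13) = +(13/7).
Reduce top mod 7: now compute (6/7).
Pull out 2: since 7 ≡ 7 (mod 8), (2/7) = +1.
Reciprocity: 3 ≡ 3 and 7 ≡ 3 (mod 4), so (3/7) = −(7/3).
Reduce top mod 3: now compute (1/3).
Reached (1/3) = 1. Collecting the sign flips along the way, the symbol is -1.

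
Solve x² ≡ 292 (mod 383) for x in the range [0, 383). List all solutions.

Since 383 ≡ 3 (mod 4), a square root of 292 is 292^((383+1)/4) = 292^96 mod 383.
Repeated squaring: 292^2≡238, 292^4≡343, 292^8≡68, 292^16≡28, 292^32≡18, 292^64≡324 (mod 383).
292^96 = 292^(64+32) ≡ 87 (mod 383).
Check: 87² = 7569 ≡ 292 (mod 383). The two roots are 87 and 296.

87, 296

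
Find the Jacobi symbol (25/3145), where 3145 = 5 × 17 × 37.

0

Reciprocity: 25 ≡ 1 and 3145 ≡ 1 (mod 4), so (25/3145) = +(3145/25).
Reduce top mod 25: now compute (20/25).
Pull out 2^2: since 25 ≡ 1 (mod 8), (2/25) = +1, so (2/25)^2 = +1.
Reciprocity: 5 ≡ 1 and 25 ≡ 1 (mod 4), so (5/25) = +(25/5).
Reduce top mod 5: now compute (0/5).
Top reduces to 0: gcd > 1, so the symbol is 0.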